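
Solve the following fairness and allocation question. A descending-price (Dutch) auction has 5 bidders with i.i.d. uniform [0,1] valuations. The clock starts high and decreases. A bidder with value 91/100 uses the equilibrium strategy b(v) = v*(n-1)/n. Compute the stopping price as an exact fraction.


Step 1: Dutch auctions are strategically equivalent to first-price auctions
Step 2: The equilibrium bid is b(v) = v*(n-1)/n
Step 3: b = 91/100 * 4/5
Step 4: b = 91/125

91/125


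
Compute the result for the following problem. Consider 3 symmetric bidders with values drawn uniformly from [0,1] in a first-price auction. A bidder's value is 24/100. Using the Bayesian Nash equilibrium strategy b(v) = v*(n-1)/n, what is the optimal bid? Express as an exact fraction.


Step 1: The symmetric BNE bidding function is b(v) = v * (n-1) / n
Step 2: Substitute v = 6/25 and n = 3
Step 3: b = 6/25 * 2/3
Step 4: b = 4/25

4/25


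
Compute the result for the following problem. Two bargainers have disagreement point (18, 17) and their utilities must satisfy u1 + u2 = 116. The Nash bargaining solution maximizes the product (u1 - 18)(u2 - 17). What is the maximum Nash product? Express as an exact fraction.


Step 1: The Nash solution splits surplus symmetrically above the disagreement point
Step 2: u1 = (total + d1 - d2)/2 = (116 + 18 - 17)/2 = 117/2
Step 3: u2 = (total - d1 + d2)/2 = (116 - 18 + 17)/2 = 115/2
Step 4: Nash product = (117/2 - 18) * (115/2 - 17)
Step 5: = 81/2 * 81/2 = 6561/4

6561/4


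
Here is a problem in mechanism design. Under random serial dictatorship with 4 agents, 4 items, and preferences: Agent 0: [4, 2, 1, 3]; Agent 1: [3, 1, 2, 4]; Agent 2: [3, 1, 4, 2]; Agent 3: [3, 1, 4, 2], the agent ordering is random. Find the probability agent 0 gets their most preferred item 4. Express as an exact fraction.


Step 1: Agent 0 wants item 4
Step 2: There are 24 possible orderings of agents
Step 3: In 20 orderings, agent 0 gets item 4
Step 4: Probability = 20/24 = 5/6

5/6


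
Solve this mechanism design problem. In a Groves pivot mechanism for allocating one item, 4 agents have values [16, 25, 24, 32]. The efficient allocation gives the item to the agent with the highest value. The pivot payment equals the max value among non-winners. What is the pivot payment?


Step 1: The efficient winner is agent 3 with value 32
Step 2: Other agents' values: [16, 25, 24]
Step 3: Pivot payment = max(others) = 25
Step 4: The winner pays 25

25


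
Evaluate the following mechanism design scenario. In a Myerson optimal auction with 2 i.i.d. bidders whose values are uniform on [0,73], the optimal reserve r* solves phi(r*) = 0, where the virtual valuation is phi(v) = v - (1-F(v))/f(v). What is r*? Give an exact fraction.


Step 1: For U[0,73], F(v) = v/73 and f(v) = 1/73
Step 2: phi(v) = v - (1 - v/73)/(1/73) = v - (73 - v) = 2v - 73
Step 3: Set phi(r*) = 0: 2r* - 73 = 0
Step 4: r* = 73/2 (the number of bidders n = 2 does not enter)

73/2


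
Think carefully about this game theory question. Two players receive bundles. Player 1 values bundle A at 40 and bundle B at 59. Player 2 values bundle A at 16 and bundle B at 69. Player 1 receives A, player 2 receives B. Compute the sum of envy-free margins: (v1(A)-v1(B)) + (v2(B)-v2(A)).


Step 1: Player 1's margin = v1(A) - v1(B) = 40 - 59 = -19
Step 2: Player 2's margin = v2(B) - v2(A) = 69 - 16 = 53
Step 3: Total margin = -19 + 53 = 34

34


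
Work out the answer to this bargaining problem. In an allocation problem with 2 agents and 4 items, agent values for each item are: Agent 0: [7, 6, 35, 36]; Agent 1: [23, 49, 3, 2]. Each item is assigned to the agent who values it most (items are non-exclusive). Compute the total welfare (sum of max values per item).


Step 1: For each item, find the maximum value among all agents.
Step 2: Item 0 -> Agent 1 (value 23)
Step 3: Item 1 -> Agent 1 (value 49)
Step 4: Item 2 -> Agent 0 (value 35)
Step 5: Item 3 -> Agent 0 (value 36)
Step 6: Total welfare = 23 + 49 + 35 + 36 = 143

143


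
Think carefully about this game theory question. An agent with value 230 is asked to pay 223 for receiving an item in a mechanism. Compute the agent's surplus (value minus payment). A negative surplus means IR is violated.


Step 1: Surplus = value - payment = 230 - 223 = 7
Step 2: IR is satisfied (surplus >= 0)

7


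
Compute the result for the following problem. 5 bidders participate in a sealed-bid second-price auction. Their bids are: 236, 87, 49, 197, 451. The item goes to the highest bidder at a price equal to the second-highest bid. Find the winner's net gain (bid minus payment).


Step 1: Sort bids in descending order: 451, 236, 197, 87, 49
Step 2: The winning bid is the highest: 451
Step 3: The payment equals the second-highest bid: 236
Step 4: Surplus = winner's bid - payment = 451 - 236 = 215

215


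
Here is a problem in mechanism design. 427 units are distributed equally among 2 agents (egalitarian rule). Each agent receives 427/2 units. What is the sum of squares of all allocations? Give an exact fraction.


Step 1: Each agent's share = 427/2
Step 2: Square of each share = (427/2)^2 = 182329/4
Step 3: Sum of squares = 2 * 182329/4 = 182329/2

182329/2


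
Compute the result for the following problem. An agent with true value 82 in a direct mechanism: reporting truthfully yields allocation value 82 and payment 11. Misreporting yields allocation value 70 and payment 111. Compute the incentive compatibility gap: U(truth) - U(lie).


Step 1: U(truth) = value - payment = 82 - 11 = 71
Step 2: U(lie) = allocation - payment = 70 - 111 = -41
Step 3: IC gap = 71 - (-41) = 112

112


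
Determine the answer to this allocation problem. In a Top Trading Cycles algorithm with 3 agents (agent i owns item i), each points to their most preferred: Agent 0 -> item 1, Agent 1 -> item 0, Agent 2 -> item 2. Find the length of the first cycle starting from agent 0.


Step 1: Trace the pointer graph from agent 0: 0 -> 1 -> 0
Step 2: A cycle is detected when we revisit agent 0
Step 3: The cycle is: 0 -> 1 -> 0
Step 4: Cycle length = 2

2


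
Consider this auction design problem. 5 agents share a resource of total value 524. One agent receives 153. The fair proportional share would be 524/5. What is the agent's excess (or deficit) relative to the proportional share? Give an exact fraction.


Step 1: Proportional share = 524/5
Step 2: Agent's actual allocation = 153
Step 3: Excess = 153 - 524/5 = 241/5

241/5


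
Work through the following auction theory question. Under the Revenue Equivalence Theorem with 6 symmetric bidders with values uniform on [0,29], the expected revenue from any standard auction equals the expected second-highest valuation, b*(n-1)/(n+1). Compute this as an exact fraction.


Step 1: By Revenue Equivalence, expected revenue = b*(n-1)/(n+1)
Step 2: Substituting n = 6, b = 29
Step 3: Revenue = 29*(6-1)/(6+1) = 29*5/7
Step 4: Revenue = 145/7

145/7


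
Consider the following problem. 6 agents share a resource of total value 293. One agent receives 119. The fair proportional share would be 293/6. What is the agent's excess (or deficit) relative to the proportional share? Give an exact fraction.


Step 1: Proportional share = 293/6
Step 2: Agent's actual allocation = 119
Step 3: Excess = 119 - 293/6 = 421/6

421/6


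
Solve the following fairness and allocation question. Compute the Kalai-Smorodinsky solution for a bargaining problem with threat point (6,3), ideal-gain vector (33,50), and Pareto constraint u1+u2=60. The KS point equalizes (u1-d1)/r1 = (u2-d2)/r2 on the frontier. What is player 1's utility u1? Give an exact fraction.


Step 1: At the KS point, (u1-d1)/r1 = (u2-d2)/r2 = t and u1+u2 = 60
Step 2: u1 = d1 + r1*t and u2 = d2 + r2*t, so (d1 + r1*t) + (d2 + r2*t) = 60
Step 3: t = (60 - 6 - 3)/(33 + 50) = 51/83
Step 4: u1 = d1 + r1*t = 6 + 33 * 51/83 = 2181/83
Step 5: (Check: u2 = d2 + r2*t = 2799/83; u1+u2 = 2181/83 + 2799/83 = 60, on the frontier.)

2181/83


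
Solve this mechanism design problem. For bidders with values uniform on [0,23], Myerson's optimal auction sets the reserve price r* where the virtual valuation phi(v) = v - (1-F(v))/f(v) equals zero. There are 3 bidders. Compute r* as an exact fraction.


Step 1: For U[0,23], F(v) = v/23 and f(v) = 1/23
Step 2: phi(v) = v - (1 - v/23)/(1/23) = v - (23 - v) = 2v - 23
Step 3: Set phi(r*) = 0: 2r* - 23 = 0
Step 4: r* = 23/2 (the number of bidders n = 3 does not enter)

23/2


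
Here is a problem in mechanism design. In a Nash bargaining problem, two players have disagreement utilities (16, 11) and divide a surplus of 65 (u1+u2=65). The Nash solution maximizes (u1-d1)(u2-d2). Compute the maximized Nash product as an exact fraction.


Step 1: The Nash solution splits surplus symmetrically above the disagreement point
Step 2: u1 = (total + d1 - d2)/2 = (65 + 16 - 11)/2 = 35
Step 3: u2 = (total - d1 + d2)/2 = (65 - 16 + 11)/2 = 30
Step 4: Nash product = (35 - 16) * (30 - 11)
Step 5: = 19 * 19 = 361

361


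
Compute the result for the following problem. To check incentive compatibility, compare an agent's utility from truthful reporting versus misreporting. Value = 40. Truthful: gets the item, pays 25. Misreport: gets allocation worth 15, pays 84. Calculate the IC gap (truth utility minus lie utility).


Step 1: U(truth) = value - payment = 40 - 25 = 15
Step 2: U(lie) = allocation - payment = 15 - 84 = -69
Step 3: IC gap = 15 - (-69) = 84

84


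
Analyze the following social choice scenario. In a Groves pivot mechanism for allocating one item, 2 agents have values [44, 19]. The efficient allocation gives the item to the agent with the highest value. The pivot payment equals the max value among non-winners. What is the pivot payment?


Step 1: The efficient winner is agent 0 with value 44
Step 2: Other agents' values: [19]
Step 3: Pivot payment = max(others) = 19
Step 4: The winner pays 19

19


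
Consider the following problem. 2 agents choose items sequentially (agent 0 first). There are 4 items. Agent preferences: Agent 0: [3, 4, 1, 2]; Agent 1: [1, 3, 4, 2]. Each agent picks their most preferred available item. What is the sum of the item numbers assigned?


Step 1: Agent 0 picks item 3
Step 2: Agent 1 picks item 1
Step 3: Sum = 3 + 1 = 4

4


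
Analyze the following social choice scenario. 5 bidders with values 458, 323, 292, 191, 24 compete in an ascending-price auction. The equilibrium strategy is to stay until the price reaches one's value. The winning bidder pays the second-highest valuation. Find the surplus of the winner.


Step 1: Identify the highest value: 458
Step 2: Identify the second-highest value: 323
Step 3: The final price = second-highest value = 323
Step 4: Surplus = 458 - 323 = 135

135


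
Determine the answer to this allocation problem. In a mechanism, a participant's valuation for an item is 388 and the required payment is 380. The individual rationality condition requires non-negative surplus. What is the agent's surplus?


Step 1: Surplus = value - payment = 388 - 380 = 8
Step 2: IR is satisfied (surplus >= 0)

8


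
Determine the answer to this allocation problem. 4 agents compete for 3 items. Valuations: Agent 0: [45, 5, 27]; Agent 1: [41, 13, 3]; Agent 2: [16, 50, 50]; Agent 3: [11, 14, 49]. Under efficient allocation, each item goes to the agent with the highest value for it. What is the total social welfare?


Step 1: For each item, find the maximum value among all agents.
Step 2: Item 0 -> Agent 0 (value 45)
Step 3: Item 1 -> Agent 2 (value 50)
Step 4: Item 2 -> Agent 2 (value 50)
Step 5: Total welfare = 45 + 50 + 50 = 145

145


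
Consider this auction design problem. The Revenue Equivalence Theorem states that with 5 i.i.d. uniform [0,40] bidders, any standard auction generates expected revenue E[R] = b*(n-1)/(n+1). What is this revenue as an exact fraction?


Step 1: By Revenue Equivalence, expected revenue = b*(n-1)/(n+1)
Step 2: Substituting n = 5, b = 40
Step 3: Revenue = 40*(5-1)/(5+1) = 40*4/6
Step 4: Revenue = 160/6 = 80/3

80/3


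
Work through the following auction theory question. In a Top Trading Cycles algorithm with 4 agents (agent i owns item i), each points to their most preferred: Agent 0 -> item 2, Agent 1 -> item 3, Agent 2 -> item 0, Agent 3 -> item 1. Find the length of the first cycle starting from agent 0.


Step 1: Trace the pointer graph from agent 0: 0 -> 2 -> 0
Step 2: A cycle is detected when we revisit agent 0
Step 3: The cycle is: 0 -> 2 -> 0
Step 4: Cycle length = 2

2


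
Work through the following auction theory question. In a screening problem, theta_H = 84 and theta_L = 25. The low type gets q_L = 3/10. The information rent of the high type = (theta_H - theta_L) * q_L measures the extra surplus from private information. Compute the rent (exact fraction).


Step 1: theta_H - theta_L = 84 - 25 = 59
Step 2: Information rent = (theta_H - theta_L) * q_L
Step 3: = 59 * 3/10
Step 4: = 177/10

177/10


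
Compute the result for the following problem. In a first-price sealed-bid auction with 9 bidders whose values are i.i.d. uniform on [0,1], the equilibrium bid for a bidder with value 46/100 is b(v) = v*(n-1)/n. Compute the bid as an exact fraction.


Step 1: The symmetric BNE bidding function is b(v) = v * (n-1) / n
Step 2: Substitute v = 23/50 and n = 9
Step 3: b = 23/50 * 8/9
Step 4: b = 92/225

92/225


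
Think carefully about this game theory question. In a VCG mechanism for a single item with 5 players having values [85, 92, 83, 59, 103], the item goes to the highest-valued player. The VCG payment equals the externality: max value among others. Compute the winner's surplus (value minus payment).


Step 1: The winner is the agent with the highest value: agent 4 with value 103
Step 2: Values of other agents: [85, 92, 83, 59]
Step 3: VCG payment = max of others' values = 92
Step 4: Surplus = 103 - 92 = 11

11


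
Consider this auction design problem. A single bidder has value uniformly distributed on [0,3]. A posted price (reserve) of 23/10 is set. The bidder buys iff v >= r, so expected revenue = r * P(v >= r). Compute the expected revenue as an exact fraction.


Step 1: Posted price r = 23/10, value support [0,3]
Step 2: P(v >= r) = (3 - 23/10)/3 = 7/30
Step 3: Expected revenue = r * P(v >= r) = 23/10 * 7/30
Step 4: Revenue = 161/300

161/300


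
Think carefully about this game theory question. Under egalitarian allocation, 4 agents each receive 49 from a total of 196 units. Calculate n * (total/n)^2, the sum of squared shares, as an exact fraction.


Step 1: Each agent's share = 196/4 = 49
Step 2: Square of each share = (49)^2 = 2401
Step 3: Sum of squares = 4 * 2401 = 9604

9604


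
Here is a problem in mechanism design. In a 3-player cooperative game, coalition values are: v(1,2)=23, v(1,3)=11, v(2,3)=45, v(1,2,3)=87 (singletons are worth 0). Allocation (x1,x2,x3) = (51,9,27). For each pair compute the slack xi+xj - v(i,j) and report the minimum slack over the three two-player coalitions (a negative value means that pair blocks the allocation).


Step 1: Slack for coalition (1,2): x1+x2 - v12 = 60 - 23 = 37
Step 2: Slack for coalition (1,3): x1+x3 - v13 = 78 - 11 = 67
Step 3: Slack for coalition (2,3): x2+x3 - v23 = 36 - 45 = -9
Step 4: Minimum slack = min(37, 67, -9) = -9, attained by (2,3); coalition (2,3) can block (slack < 0), so the allocation is not in the core

-9


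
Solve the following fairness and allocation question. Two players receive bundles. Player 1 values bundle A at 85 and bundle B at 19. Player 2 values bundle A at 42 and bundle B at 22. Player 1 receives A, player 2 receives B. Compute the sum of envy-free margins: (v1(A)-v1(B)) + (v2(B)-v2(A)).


Step 1: Player 1's margin = v1(A) - v1(B) = 85 - 19 = 66
Step 2: Player 2's margin = v2(B) - v2(A) = 22 - 42 = -20
Step 3: Total margin = 66 + -20 = 46

46


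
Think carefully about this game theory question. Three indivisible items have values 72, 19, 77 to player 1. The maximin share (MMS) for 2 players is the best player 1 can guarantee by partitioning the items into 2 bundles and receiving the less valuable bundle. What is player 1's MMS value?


Step 1: Item values = 72, 19, 77
Step 2: Enumerate all 2-bundle partitions and take the smaller bundle:
  Partition 1: {72} vs {19,77} -> bundles 72, 96; min = 72
  Partition 2: {19} vs {72,77} -> bundles 19, 149; min = 19
  Partition 3: {77} vs {72,19} -> bundles 77, 91; min = 77
Step 3: MMS = max(72, 19, 77) = 77

77


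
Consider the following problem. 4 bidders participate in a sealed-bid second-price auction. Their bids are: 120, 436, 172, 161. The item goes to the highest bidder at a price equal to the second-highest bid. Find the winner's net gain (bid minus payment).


Step 1: Sort bids in descending order: 436, 172, 161, 120
Step 2: The winning bid is the highest: 436
Step 3: The payment equals the second-highest bid: 172
Step 4: Surplus = winner's bid - payment = 436 - 172 = 264

264


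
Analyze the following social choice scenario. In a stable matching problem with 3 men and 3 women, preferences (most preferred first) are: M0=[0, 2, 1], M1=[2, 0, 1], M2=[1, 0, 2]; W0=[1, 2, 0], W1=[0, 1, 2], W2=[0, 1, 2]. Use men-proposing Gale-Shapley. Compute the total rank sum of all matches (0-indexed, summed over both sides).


Step 1: Run Gale-Shapley (men propose, women hold best offer):
  M0 proposes to W0; she accepts
  M1 proposes to W2; she accepts
  M2 proposes to W1; she accepts
Step 2: Final matching: W0-M0, W1-M2, W2-M1
Step 3: 0-indexed ranks (man's rank of his match, then woman's): 0 + 2 + 0 + 2 + 0 + 1
Step 4: Total rank sum = 5

5


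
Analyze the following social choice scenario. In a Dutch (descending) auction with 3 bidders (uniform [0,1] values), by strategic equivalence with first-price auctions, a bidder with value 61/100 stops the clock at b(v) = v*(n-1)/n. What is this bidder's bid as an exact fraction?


Step 1: Dutch auctions are strategically equivalent to first-price auctions
Step 2: The equilibrium bid is b(v) = v*(n-1)/n
Step 3: b = 61/100 * 2/3
Step 4: b = 61/150

61/150


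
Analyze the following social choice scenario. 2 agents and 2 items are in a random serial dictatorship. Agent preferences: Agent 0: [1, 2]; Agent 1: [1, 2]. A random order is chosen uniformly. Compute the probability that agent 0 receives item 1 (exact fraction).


Step 1: Agent 0 wants item 1
Step 2: There are 2 possible orderings of agents
Step 3: In 1 orderings, agent 0 gets item 1
Step 4: Probability = 1/2

1/2


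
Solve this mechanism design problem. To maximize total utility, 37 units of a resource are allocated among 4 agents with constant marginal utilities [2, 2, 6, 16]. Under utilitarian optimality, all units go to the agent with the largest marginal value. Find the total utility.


Step 1: The marginal utilities are [2, 2, 6, 16]
Step 2: The highest marginal utility is 16
Step 3: All 37 units go to that agent
Step 4: Total utility = 16 * 37 = 592

592


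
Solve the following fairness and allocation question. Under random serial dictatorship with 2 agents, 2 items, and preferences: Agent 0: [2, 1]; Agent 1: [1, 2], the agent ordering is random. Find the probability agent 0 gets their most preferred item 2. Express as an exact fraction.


Step 1: Agent 0 wants item 2
Step 2: There are 2 possible orderings of agents
Step 3: In 2 orderings, agent 0 gets item 2
Step 4: Probability = 2/2 = 1

1


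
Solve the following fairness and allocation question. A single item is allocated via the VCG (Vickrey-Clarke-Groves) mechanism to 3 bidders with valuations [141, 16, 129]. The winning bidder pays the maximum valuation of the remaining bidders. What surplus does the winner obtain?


Step 1: The winner is the agent with the highest value: agent 0 with value 141
Step 2: Values of other agents: [16, 129]
Step 3: VCG payment = max of others' values = 129
Step 4: Surplus = 141 - 129 = 12

12


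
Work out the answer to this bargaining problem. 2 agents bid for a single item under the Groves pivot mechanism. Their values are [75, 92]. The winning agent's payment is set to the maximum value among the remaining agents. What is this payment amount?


Step 1: The efficient winner is agent 1 with value 92
Step 2: Other agents' values: [75]
Step 3: Pivot payment = max(others) = 75
Step 4: The winner pays 75

75


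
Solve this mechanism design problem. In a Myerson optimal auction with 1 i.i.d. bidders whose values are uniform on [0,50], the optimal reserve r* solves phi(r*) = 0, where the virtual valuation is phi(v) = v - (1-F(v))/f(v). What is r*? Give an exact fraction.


Step 1: For U[0,50], F(v) = v/50 and f(v) = 1/50
Step 2: phi(v) = v - (1 - v/50)/(1/50) = v - (50 - v) = 2v - 50
Step 3: Set phi(r*) = 0: 2r* - 50 = 0
Step 4: r* = 50/2 = 25 (the number of bidders n = 1 does not enter)

25


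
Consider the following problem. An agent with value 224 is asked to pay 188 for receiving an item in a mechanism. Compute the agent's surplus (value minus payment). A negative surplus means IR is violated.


Step 1: Surplus = value - payment = 224 - 188 = 36
Step 2: IR is satisfied (surplus >= 0)

36


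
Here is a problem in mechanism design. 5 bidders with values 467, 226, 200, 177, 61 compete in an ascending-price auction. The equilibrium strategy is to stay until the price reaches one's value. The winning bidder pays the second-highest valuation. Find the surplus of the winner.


Step 1: Identify the highest value: 467
Step 2: Identify the second-highest value: 226
Step 3: The final price = second-highest value = 226
Step 4: Surplus = 467 - 226 = 241

241


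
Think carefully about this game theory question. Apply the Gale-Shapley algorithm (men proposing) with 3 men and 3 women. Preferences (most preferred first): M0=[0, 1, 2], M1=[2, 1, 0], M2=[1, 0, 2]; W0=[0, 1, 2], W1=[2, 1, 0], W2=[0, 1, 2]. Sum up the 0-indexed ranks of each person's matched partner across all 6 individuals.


Step 1: Run Gale-Shapley (men propose, women hold best offer):
  M0 proposes to W0; she accepts
  M1 proposes to W2; she accepts
  M2 proposes to W1; she accepts
Step 2: Final matching: W0-M0, W1-M2, W2-M1
Step 3: 0-indexed ranks (man's rank of his match, then woman's): 0 + 0 + 0 + 0 + 0 + 1
Step 4: Total rank sum = 1

1


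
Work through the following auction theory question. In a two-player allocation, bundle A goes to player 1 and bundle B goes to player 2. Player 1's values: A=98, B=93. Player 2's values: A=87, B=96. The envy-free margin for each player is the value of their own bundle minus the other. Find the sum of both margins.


Step 1: Player 1's margin = v1(A) - v1(B) = 98 - 93 = 5
Step 2: Player 2's margin = v2(B) - v2(A) = 96 - 87 = 9
Step 3: Total margin = 5 + 9 = 14

14


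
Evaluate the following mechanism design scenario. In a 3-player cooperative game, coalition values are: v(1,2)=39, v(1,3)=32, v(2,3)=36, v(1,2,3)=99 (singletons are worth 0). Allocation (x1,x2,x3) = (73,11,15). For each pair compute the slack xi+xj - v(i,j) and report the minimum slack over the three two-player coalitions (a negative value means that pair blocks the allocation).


Step 1: Slack for coalition (1,2): x1+x2 - v12 = 84 - 39 = 45
Step 2: Slack for coalition (1,3): x1+x3 - v13 = 88 - 32 = 56
Step 3: Slack for coalition (2,3): x2+x3 - v23 = 26 - 36 = -10
Step 4: Minimum slack = min(45, 56, -10) = -10, attained by (2,3); coalition (2,3) can block (slack < 0), so the allocation is not in the core

-10


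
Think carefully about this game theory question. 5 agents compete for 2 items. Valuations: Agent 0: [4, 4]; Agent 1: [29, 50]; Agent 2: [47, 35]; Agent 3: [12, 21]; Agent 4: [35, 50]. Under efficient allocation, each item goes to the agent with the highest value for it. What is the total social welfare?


Step 1: For each item, find the maximum value among all agents.
Step 2: Item 0 -> Agent 2 (value 47)
Step 3: Item 1 -> Agent 1 (value 50)
Step 4: Total welfare = 47 + 50 = 97

97


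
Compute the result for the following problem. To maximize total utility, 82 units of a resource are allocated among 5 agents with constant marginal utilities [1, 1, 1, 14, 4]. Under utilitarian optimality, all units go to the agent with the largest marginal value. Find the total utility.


Step 1: The marginal utilities are [1, 1, 1, 14, 4]
Step 2: The highest marginal utility is 14
Step 3: All 82 units go to that agent
Step 4: Total utility = 14 * 82 = 1148

1148


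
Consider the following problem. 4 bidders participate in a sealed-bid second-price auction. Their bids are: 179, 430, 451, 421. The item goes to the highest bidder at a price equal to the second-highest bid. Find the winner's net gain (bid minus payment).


Step 1: Sort bids in descending order: 451, 430, 421, 179
Step 2: The winning bid is the highest: 451
Step 3: The payment equals the second-highest bid: 430
Step 4: Surplus = winner's bid - payment = 451 - 430 = 21

21


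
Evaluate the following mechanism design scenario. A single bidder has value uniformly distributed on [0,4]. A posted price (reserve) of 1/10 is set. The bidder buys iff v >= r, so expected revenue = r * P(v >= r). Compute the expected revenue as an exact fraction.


Step 1: Posted price r = 1/10, value support [0,4]
Step 2: P(v >= r) = (4 - 1/10)/4 = 39/40
Step 3: Expected revenue = r * P(v >= r) = 1/10 * 39/40
Step 4: Revenue = 39/400

39/400


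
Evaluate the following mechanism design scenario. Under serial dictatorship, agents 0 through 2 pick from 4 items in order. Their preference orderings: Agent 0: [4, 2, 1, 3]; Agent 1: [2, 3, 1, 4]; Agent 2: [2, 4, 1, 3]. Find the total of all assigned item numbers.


Step 1: Agent 0 picks item 4
Step 2: Agent 1 picks item 2
Step 3: Agent 2 picks item 1
Step 4: Sum = 4 + 2 + 1 = 7

7


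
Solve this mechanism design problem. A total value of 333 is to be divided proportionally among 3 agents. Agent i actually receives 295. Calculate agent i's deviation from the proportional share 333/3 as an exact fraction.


Step 1: Proportional share = 333/3 = 111
Step 2: Agent's actual allocation = 295
Step 3: Excess = 295 - 111 = 184

184


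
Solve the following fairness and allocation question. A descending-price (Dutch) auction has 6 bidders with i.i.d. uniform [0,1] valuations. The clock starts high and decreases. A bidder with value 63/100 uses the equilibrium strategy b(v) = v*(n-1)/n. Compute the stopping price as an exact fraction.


Step 1: Dutch auctions are strategically equivalent to first-price auctions
Step 2: The equilibrium bid is b(v) = v*(n-1)/n
Step 3: b = 63/100 * 5/6
Step 4: b = 21/40

21/40


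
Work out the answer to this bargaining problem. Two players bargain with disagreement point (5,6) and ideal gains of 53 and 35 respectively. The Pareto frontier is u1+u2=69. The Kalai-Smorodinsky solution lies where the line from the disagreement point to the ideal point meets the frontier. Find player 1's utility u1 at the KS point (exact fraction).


Step 1: At the KS point, (u1-d1)/r1 = (u2-d2)/r2 = t and u1+u2 = 69
Step 2: u1 = d1 + r1*t and u2 = d2 + r2*t, so (d1 + r1*t) + (d2 + r2*t) = 69
Step 3: t = (69 - 5 - 6)/(53 + 35) = 58/88 = 29/44
Step 4: u1 = d1 + r1*t = 5 + 53 * 29/44 = 1757/44
Step 5: (Check: u2 = d2 + r2*t = 1279/44; u1+u2 = 1757/44 + 1279/44 = 69, on the frontier.)

1757/44


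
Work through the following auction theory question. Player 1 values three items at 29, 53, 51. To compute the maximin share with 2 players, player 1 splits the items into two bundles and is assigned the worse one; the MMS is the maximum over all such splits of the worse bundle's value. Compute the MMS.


Step 1: Item values = 29, 53, 51
Step 2: Enumerate all 2-bundle partitions and take the smaller bundle:
  Partition 1: {29} vs {53,51} -> bundles 29, 104; min = 29
  Partition 2: {53} vs {29,51} -> bundles 53, 80; min = 53
  Partition 3: {51} vs {29,53} -> bundles 51, 82; min = 51
Step 3: MMS = max(29, 53, 51) = 53

53


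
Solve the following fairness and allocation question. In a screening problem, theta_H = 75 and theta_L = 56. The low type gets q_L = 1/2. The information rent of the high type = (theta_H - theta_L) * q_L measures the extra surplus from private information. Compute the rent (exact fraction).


Step 1: theta_H - theta_L = 75 - 56 = 19
Step 2: Information rent = (theta_H - theta_L) * q_L
Step 3: = 19 * 1/2
Step 4: = 19/2

19/2


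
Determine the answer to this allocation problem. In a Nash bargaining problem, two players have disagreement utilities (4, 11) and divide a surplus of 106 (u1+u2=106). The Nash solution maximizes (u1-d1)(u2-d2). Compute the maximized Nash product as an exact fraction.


Step 1: The Nash solution splits surplus symmetrically above the disagreement point
Step 2: u1 = (total + d1 - d2)/2 = (106 + 4 - 11)/2 = 99/2
Step 3: u2 = (total - d1 + d2)/2 = (106 - 4 + 11)/2 = 113/2
Step 4: Nash product = (99/2 - 4) * (113/2 - 11)
Step 5: = 91/2 * 91/2 = 8281/4

8281/4


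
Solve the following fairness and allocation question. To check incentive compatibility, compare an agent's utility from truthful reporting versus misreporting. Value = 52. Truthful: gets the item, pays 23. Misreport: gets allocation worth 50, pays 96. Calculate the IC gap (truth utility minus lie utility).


Step 1: U(truth) = value - payment = 52 - 23 = 29
Step 2: U(lie) = allocation - payment = 50 - 96 = -46
Step 3: IC gap = 29 - (-46) = 75

75


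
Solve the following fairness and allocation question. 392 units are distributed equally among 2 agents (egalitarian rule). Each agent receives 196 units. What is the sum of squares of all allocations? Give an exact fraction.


Step 1: Each agent's share = 392/2 = 196
Step 2: Square of each share = (196)^2 = 38416
Step 3: Sum of squares = 2 * 38416 = 76832

76832


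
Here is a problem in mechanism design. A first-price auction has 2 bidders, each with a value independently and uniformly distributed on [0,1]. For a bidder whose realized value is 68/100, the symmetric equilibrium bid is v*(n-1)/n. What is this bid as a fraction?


Step 1: The symmetric BNE bidding function is b(v) = v * (n-1) / n
Step 2: Substitute v = 17/25 and n = 2
Step 3: b = 17/25 * 1/2
Step 4: b = 17/50

17/50


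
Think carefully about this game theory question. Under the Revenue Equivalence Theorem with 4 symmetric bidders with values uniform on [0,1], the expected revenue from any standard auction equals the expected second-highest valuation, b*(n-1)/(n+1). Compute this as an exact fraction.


Step 1: By Revenue Equivalence, expected revenue = b*(n-1)/(n+1)
Step 2: Substituting n = 4, b = 1
Step 3: Revenue = 1*(4-1)/(4+1) = 1*3/5
Step 4: Revenue = 3/5

3/5


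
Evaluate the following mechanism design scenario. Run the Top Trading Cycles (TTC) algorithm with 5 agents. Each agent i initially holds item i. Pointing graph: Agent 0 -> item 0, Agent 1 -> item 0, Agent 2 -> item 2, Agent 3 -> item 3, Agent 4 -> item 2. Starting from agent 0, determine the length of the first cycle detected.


Step 1: Trace the pointer graph from agent 0: 0 -> 0
Step 2: A cycle is detected when we revisit agent 0
Step 3: The cycle is: 0 -> 0
Step 4: Cycle length = 1

1


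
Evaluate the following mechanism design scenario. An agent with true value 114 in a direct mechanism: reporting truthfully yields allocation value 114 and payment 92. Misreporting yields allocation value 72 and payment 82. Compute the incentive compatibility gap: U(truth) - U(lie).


Step 1: U(truth) = value - payment = 114 - 92 = 22
Step 2: U(lie) = allocation - payment = 72 - 82 = -10
Step 3: IC gap = 22 - (-10) = 32

32


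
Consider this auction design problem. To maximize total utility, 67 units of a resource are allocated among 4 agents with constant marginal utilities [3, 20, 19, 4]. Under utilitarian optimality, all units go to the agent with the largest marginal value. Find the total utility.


Step 1: The marginal utilities are [3, 20, 19, 4]
Step 2: The highest marginal utility is 20
Step 3: All 67 units go to that agent
Step 4: Total utility = 20 * 67 = 1340

1340


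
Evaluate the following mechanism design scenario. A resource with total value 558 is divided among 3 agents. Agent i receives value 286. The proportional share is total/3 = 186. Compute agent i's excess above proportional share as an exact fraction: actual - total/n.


Step 1: Proportional share = 558/3 = 186
Step 2: Agent's actual allocation = 286
Step 3: Excess = 286 - 186 = 100

100


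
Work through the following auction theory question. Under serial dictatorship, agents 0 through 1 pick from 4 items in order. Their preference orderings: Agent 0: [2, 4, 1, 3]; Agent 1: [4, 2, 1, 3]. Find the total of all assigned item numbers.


Step 1: Agent 0 picks item 2
Step 2: Agent 1 picks item 4
Step 3: Sum = 2 + 4 = 6

6


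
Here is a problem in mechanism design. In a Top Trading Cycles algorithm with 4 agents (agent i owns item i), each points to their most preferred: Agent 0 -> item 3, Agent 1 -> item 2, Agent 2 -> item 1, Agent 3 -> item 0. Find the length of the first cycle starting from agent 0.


Step 1: Trace the pointer graph from agent 0: 0 -> 3 -> 0
Step 2: A cycle is detected when we revisit agent 0
Step 3: The cycle is: 0 -> 3 -> 0
Step 4: Cycle length = 2

2


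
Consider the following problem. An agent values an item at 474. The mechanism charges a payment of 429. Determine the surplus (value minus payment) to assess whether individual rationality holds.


Step 1: Surplus = value - payment = 474 - 429 = 45
Step 2: IR is satisfied (surplus >= 0)

45


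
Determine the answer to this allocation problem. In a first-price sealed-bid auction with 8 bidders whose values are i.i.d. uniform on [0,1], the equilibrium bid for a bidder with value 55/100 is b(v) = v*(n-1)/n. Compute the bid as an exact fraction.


Step 1: The symmetric BNE bidding function is b(v) = v * (n-1) / n
Step 2: Substitute v = 11/20 and n = 8
Step 3: b = 11/20 * 7/8
Step 4: b = 77/160

77/160


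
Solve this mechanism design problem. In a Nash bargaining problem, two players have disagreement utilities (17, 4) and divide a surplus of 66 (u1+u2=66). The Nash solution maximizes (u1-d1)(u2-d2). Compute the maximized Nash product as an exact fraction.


Step 1: The Nash solution splits surplus symmetrically above the disagreement point
Step 2: u1 = (total + d1 - d2)/2 = (66 + 17 - 4)/2 = 79/2
Step 3: u2 = (total - d1 + d2)/2 = (66 - 17 + 4)/2 = 53/2
Step 4: Nash product = (79/2 - 17) * (53/2 - 4)
Step 5: = 45/2 * 45/2 = 2025/4

2025/4


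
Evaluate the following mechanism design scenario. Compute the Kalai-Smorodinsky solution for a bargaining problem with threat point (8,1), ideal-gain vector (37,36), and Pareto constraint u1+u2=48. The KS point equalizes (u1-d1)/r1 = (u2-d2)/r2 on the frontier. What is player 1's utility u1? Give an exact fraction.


Step 1: At the KS point, (u1-d1)/r1 = (u2-d2)/r2 = t and u1+u2 = 48
Step 2: u1 = d1 + r1*t and u2 = d2 + r2*t, so (d1 + r1*t) + (d2 + r2*t) = 48
Step 3: t = (48 - 8 - 1)/(37 + 36) = 39/73
Step 4: u1 = d1 + r1*t = 8 + 37 * 39/73 = 2027/73
Step 5: (Check: u2 = d2 + r2*t = 1477/73; u1+u2 = 2027/73 + 1477/73 = 48, on the frontier.)

2027/73


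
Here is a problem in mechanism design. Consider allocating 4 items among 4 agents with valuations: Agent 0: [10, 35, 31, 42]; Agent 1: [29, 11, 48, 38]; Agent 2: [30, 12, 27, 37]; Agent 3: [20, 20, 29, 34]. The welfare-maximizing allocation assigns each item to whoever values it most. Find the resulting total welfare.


Step 1: For each item, find the maximum value among all agents.
Step 2: Item 0 -> Agent 2 (value 30)
Step 3: Item 1 -> Agent 0 (value 35)
Step 4: Item 2 -> Agent 1 (value 48)
Step 5: Item 3 -> Agent 0 (value 42)
Step 6: Total welfare = 30 + 35 + 48 + 42 = 155

155


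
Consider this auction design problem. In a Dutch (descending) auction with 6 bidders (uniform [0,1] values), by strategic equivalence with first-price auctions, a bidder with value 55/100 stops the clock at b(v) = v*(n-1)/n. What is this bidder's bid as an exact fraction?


Step 1: Dutch auctions are strategically equivalent to first-price auctions
Step 2: The equilibrium bid is b(v) = v*(n-1)/n
Step 3: b = 11/20 * 5/6
Step 4: b = 11/24

11/24


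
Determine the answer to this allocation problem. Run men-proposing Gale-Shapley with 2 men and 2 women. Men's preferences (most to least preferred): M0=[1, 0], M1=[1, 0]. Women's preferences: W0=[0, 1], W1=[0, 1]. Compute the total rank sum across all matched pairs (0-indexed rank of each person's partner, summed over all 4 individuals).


Step 1: Run Gale-Shapley (men propose, women hold best offer):
  M0 proposes to W1; she accepts
  M1 proposes to W1; rejected
  M1 proposes to W0; she accepts
Step 2: Final matching: W0-M1, W1-M0
Step 3: 0-indexed ranks (man's rank of his match, then woman's): 1 + 1 + 0 + 0
Step 4: Total rank sum = 2

2


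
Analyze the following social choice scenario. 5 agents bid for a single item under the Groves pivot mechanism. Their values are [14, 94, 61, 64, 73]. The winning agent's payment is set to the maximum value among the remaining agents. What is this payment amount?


Step 1: The efficient winner is agent 1 with value 94
Step 2: Other agents' values: [14, 61, 64, 73]
Step 3: Pivot payment = max(others) = 73
Step 4: The winner pays 73

73


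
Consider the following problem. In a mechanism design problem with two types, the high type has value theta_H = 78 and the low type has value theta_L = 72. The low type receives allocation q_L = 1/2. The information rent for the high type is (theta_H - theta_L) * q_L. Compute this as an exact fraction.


Step 1: theta_H - theta_L = 78 - 72 = 6
Step 2: Information rent = (theta_H - theta_L) * q_L
Step 3: = 6 * 1/2
Step 4: = 3

3


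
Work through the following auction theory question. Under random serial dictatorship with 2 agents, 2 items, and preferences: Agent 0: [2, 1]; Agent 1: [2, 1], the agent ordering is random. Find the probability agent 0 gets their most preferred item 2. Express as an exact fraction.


Step 1: Agent 0 wants item 2
Step 2: There are 2 possible orderings of agents
Step 3: In 1 orderings, agent 0 gets item 2
Step 4: Probability = 1/2

1/2


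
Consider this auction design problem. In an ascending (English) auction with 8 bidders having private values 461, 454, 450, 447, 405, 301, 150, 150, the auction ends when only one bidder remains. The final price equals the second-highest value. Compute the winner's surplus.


Step 1: Identify the highest value: 461
Step 2: Identify the second-highest value: 454
Step 3: The final price = second-highest value = 454
Step 4: Surplus = 461 - 454 = 7

7


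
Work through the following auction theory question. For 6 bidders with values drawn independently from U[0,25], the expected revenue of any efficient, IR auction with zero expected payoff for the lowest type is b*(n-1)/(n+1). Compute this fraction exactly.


Step 1: By Revenue Equivalence, expected revenue = b*(n-1)/(n+1)
Step 2: Substituting n = 6, b = 25
Step 3: Revenue = 25*(6-1)/(6+1) = 25*5/7
Step 4: Revenue = 125/7

125/7


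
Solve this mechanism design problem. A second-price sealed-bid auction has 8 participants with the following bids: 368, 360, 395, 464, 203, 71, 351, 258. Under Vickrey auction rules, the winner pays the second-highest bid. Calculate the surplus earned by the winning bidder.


Step 1: Sort bids in descending order: 464, 395, 368, 360, 351, 258, 203, 71
Step 2: The winning bid is the highest: 464
Step 3: The payment equals the second-highest bid: 395
Step 4: Surplus = winner's bid - payment = 464 - 395 = 69

69


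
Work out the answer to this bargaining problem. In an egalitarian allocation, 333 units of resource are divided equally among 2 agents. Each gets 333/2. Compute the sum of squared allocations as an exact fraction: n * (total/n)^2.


Step 1: Each agent's share = 333/2
Step 2: Square of each share = (333/2)^2 = 110889/4
Step 3: Sum of squares = 2 * 110889/4 = 110889/2

110889/2
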